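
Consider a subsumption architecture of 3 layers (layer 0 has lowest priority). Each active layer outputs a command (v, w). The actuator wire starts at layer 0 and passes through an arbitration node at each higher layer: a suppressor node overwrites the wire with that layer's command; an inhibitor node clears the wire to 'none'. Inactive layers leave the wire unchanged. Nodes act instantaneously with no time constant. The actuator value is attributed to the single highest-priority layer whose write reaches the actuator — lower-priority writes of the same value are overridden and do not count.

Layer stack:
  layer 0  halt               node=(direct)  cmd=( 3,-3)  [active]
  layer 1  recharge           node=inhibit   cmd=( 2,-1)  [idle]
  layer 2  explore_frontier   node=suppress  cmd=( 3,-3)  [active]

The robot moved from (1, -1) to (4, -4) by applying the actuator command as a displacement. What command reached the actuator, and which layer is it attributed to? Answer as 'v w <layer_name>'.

displacement = (4, -4) − (1, -1) = (3, -3)
[0] halt on; wire := (3, -3)
[1] recharge off; pass (3, -3)
[2] explore_frontier on (suppress); wire := (3, -3)
output (3, -3) — from layer 2 (explore_frontier)

3 -3 explore_frontier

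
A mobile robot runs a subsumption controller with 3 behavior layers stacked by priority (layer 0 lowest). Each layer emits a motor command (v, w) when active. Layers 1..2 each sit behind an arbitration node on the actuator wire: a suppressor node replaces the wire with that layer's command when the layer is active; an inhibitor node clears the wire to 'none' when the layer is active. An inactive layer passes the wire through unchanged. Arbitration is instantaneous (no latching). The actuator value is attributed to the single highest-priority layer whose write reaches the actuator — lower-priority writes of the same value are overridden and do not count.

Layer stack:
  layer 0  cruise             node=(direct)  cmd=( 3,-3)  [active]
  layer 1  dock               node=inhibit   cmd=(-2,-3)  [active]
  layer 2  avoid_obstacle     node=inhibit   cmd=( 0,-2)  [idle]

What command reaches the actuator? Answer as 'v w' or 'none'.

none

layer 0 (cruise) active — direct: (3, -3)
layer 1 (dock) active — inhibits: none
layer 2 (avoid_obstacle) idle — unchanged: none
→ actuator none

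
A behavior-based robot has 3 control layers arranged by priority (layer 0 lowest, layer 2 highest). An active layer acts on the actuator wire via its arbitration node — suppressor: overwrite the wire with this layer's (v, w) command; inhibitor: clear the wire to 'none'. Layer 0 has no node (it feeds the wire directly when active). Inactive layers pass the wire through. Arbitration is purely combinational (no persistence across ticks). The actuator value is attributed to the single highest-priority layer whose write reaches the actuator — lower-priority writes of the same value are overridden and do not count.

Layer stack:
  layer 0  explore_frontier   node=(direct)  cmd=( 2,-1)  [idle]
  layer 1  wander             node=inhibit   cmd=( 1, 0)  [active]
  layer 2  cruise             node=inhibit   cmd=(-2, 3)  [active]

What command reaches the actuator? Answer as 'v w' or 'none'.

[0] explore_frontier off; wire := none
[1] wander on (inhibit); wire := none
[2] cruise on (inhibit); wire := none
output none

none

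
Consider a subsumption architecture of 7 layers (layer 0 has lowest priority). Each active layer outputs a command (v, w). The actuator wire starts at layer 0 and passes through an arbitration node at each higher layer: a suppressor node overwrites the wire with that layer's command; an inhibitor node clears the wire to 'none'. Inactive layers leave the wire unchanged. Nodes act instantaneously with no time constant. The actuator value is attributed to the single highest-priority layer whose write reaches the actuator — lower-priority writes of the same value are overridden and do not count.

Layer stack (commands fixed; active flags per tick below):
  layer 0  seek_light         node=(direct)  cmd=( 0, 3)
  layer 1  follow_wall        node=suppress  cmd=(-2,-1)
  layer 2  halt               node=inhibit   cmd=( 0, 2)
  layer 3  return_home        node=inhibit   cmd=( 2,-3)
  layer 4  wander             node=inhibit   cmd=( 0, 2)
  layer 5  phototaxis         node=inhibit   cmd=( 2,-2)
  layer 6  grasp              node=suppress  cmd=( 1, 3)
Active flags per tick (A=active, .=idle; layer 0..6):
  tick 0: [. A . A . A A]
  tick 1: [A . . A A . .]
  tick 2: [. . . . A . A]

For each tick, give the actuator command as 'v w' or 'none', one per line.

1 3
none
1 3

tick 0:
  [0] seek_light off; wire := none
  [1] follow_wall on (suppress); wire := (-2, -1)
  [2] halt off; pass (-2, -1)
  [3] return_home on (inhibit); wire := none
  [4] wander off; pass none
  [5] phototaxis on (inhibit); wire := none
  [6] grasp on (suppress); wire := (1, 3)
  output (1, 3)
tick 1:
  [0] seek_light on; wire := (0, 3)
  [1] follow_wall off; pass (0, 3)
  [2] halt off; pass (0, 3)
  [3] return_home on (inhibit); wire := none
  [4] wander on (inhibit); wire := none
  [5] phototaxis off; pass none
  [6] grasp off; pass none
  output none
tick 2:
  [0] seek_light off; wire := none
  [1] follow_wall off; pass none
  [2] halt off; pass none
  [3] return_home off; pass none
  [4] wander on (inhibit); wire := none
  [5] phototaxis off; pass none
  [6] grasp on (suppress); wire := (1, 3)
  output (1, 3)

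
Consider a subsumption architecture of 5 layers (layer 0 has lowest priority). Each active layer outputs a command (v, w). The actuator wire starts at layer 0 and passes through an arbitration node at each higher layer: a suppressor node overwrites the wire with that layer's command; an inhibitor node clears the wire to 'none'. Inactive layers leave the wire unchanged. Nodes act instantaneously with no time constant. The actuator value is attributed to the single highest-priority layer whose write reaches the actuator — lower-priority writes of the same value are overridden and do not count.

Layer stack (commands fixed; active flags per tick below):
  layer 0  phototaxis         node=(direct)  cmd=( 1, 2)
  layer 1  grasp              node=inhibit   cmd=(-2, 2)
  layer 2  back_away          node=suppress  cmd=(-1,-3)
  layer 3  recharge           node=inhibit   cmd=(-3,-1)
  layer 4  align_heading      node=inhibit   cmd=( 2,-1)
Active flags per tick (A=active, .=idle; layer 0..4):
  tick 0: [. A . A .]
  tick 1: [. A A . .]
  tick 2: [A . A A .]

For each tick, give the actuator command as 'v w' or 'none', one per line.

none
-1 -3
none

tick 0:
  L0 phototaxis: idle → wire = none
  L1 grasp: active, inhibitor → wire = none
  L2 back_away: idle → wire stays none
  L3 recharge: active, inhibitor → wire = none
  L4 align_heading: idle → wire stays none
  actuator = none
tick 1:
  L0 phototaxis: idle → wire = none
  L1 grasp: active, inhibitor → wire = none
  L2 back_away: active, suppressor → wire = (-1, -3)
  L3 recharge: idle → wire stays (-1, -3)
  L4 align_heading: idle → wire stays (-1, -3)
  actuator = (-1, -3)
tick 2:
  L0 phototaxis: active, feeds wire = (1, 2)
  L1 grasp: idle → wire stays (1, 2)
  L2 back_away: active, suppressor → wire = (-1, -3)
  L3 recharge: active, inhibitor → wire = none
  L4 align_heading: idle → wire stays none
  actuator = none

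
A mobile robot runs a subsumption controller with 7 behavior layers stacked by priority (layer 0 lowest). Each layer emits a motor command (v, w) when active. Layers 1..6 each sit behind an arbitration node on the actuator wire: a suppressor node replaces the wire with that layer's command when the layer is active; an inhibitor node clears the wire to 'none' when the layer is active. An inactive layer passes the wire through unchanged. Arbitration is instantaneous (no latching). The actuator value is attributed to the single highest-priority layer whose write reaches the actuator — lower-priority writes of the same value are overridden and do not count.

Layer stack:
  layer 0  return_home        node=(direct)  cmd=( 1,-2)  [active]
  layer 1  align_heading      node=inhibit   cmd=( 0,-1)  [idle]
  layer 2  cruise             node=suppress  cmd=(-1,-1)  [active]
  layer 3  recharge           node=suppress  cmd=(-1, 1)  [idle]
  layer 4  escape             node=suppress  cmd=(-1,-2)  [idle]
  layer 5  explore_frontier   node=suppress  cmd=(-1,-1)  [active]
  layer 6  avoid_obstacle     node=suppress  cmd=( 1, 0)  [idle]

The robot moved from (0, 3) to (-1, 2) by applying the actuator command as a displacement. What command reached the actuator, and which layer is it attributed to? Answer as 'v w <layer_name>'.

displacement = (-1, 2) − (0, 3) = (-1, -1)
L0 return_home: active, feeds wire = (1, -2)
L1 align_heading: idle → wire stays (1, -2)
L2 cruise: active, suppressor → wire = (-1, -1)
L3 recharge: idle → wire stays (-1, -1)
L4 escape: idle → wire stays (-1, -1)
L5 explore_frontier: active, suppressor → wire = (-1, -1)
L6 avoid_obstacle: idle → wire stays (-1, -1)
actuator = (-1, -1) — from layer 5 (explore_frontier)

-1 -1 explore_frontier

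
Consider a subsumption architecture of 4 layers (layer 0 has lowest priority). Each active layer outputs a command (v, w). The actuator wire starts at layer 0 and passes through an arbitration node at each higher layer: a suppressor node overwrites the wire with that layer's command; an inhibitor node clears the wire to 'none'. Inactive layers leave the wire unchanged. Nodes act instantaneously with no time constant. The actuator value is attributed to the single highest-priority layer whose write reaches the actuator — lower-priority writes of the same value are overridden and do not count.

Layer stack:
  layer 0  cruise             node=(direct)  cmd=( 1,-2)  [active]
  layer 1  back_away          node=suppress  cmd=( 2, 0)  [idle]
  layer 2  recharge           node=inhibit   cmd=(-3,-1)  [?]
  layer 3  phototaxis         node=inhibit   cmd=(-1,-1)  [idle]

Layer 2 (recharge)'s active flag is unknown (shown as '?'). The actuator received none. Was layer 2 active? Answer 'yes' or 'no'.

If layer 2 is active=yes:
  actuator would be none
If layer 2 is active=no:
  actuator would be (1, -2)
Observed none, so layer 2 was active.

yes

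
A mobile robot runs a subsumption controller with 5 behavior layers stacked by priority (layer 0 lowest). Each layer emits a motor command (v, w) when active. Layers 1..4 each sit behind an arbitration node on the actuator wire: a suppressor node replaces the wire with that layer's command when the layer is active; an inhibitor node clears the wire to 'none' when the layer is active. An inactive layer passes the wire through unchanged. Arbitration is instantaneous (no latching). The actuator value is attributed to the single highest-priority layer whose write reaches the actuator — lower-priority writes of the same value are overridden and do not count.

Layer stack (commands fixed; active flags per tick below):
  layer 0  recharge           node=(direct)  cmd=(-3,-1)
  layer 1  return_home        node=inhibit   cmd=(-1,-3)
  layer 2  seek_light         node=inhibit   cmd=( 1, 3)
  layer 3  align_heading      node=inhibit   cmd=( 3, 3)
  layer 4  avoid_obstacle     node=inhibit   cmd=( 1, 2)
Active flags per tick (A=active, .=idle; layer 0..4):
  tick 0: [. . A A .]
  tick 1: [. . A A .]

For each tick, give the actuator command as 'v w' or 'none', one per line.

none
none

tick 0:
  [0] recharge off; wire := none
  [1] return_home off; pass none
  [2] seek_light on (inhibit); wire := none
  [3] align_heading on (inhibit); wire := none
  [4] avoid_obstacle off; pass none
  output none
tick 1:
  [0] recharge off; wire := none
  [1] return_home off; pass none
  [2] seek_light on (inhibit); wire := none
  [3] align_heading on (inhibit); wire := none
  [4] avoid_obstacle off; pass none
  output none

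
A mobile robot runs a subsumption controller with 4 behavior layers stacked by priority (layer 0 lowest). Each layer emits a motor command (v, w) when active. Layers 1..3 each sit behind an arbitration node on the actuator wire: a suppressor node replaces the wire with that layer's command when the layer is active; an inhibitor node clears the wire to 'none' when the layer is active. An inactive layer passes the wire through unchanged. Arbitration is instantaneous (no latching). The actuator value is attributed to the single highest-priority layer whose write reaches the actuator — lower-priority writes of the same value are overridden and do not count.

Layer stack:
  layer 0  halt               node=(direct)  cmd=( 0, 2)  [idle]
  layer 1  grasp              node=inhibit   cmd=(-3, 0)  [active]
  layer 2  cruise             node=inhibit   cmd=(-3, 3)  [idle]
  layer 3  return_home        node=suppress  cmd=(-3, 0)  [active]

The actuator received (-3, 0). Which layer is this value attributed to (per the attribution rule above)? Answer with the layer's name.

return_home

[0] halt off; wire := none
[1] grasp on (inhibit); wire := none
[2] cruise off; pass none
[3] return_home on (suppress); wire := (-3, 0)
output (-3, 0)
last writer: layer 3 = return_home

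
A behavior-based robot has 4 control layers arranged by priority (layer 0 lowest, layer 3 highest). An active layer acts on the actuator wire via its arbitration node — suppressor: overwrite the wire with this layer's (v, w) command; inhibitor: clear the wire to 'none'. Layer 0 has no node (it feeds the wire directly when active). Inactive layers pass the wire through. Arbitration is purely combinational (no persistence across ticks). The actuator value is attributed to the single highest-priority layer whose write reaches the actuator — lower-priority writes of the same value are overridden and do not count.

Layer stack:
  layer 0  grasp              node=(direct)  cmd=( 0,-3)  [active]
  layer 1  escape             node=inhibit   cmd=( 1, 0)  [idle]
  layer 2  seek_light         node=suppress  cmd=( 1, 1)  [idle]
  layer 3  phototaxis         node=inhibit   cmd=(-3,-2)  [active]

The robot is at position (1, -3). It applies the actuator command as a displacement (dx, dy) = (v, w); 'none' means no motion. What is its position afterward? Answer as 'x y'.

1 -3

layer 0 (grasp) active — direct: (0, -3)
layer 1 (escape) idle — unchanged: (0, -3)
layer 2 (seek_light) idle — unchanged: (0, -3)
layer 3 (phototaxis) active — inhibits: none
→ actuator none
position: (1, -3) + none = (1, -3)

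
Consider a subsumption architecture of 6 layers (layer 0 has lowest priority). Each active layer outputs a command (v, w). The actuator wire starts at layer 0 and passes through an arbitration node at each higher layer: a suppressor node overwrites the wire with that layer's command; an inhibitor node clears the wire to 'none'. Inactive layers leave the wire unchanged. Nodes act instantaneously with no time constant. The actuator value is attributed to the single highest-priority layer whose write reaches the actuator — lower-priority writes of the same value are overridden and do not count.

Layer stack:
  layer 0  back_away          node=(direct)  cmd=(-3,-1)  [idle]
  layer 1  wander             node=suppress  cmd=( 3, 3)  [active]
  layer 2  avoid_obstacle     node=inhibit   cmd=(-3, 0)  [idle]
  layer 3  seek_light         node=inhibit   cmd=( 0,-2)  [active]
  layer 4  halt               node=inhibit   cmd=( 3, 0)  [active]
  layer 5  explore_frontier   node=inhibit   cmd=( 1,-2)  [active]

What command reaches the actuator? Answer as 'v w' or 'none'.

none

layer 0 (back_away) idle — none
layer 1 (wander) active — suppresses: (3, 3)
layer 2 (avoid_obstacle) idle — unchanged: (3, 3)
layer 3 (seek_light) active — inhibits: none
layer 4 (halt) active — inhibits: none
layer 5 (explore_frontier) active — inhibits: none
→ actuator none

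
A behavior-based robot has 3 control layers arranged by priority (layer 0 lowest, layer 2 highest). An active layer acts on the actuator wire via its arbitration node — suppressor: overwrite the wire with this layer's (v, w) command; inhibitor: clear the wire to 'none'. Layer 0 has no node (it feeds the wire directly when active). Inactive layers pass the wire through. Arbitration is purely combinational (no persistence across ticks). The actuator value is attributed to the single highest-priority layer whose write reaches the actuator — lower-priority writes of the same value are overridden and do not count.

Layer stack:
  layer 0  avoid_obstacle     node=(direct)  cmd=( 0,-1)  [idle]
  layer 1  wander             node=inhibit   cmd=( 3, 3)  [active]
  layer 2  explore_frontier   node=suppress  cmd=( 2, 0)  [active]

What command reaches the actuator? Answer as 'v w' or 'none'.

layer 0 (avoid_obstacle) idle — none
layer 1 (wander) active — inhibits: none
layer 2 (explore_frontier) active — suppresses: (2, 0)
→ actuator (2, 0)

2 0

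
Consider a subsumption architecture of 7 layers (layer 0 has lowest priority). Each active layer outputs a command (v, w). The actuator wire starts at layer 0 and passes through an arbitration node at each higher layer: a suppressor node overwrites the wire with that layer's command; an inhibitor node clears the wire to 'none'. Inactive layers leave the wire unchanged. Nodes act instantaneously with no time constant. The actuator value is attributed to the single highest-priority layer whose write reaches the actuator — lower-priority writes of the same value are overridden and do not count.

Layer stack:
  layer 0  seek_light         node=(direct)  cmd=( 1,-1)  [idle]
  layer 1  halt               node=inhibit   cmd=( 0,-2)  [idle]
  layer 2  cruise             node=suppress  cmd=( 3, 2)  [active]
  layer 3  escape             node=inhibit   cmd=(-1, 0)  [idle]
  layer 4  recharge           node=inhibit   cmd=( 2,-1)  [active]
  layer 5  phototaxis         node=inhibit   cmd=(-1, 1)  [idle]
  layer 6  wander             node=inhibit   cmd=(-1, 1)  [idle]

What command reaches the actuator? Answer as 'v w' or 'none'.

layer 0 (seek_light) idle — none
layer 1 (halt) idle — unchanged: none
layer 2 (cruise) active — suppresses: (3, 2)
layer 3 (escape) idle — unchanged: (3, 2)
layer 4 (recharge) active — inhibits: none
layer 5 (phototaxis) idle — unchanged: none
layer 6 (wander) idle — unchanged: none
→ actuator none

none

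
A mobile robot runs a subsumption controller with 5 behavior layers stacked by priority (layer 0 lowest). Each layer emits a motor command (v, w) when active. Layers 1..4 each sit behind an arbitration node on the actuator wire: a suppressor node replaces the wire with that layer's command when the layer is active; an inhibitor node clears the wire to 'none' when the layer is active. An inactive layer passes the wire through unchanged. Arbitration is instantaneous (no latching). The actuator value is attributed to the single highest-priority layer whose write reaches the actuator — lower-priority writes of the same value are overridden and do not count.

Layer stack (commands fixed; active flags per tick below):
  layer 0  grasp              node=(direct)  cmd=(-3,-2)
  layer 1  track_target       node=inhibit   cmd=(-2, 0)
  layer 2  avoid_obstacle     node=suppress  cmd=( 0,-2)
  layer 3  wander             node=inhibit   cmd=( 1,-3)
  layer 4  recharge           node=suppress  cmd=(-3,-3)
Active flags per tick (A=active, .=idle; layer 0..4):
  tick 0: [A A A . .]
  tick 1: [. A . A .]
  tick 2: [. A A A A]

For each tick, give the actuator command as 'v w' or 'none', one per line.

tick 0:
  L0 grasp: active, feeds wire = (-3, -2)
  L1 track_target: active, inhibitor → wire = none
  L2 avoid_obstacle: active, suppressor → wire = (0, -2)
  L3 wander: idle → wire stays (0, -2)
  L4 recharge: idle → wire stays (0, -2)
  actuator = (0, -2)
tick 1:
  L0 grasp: idle → wire = none
  L1 track_target: active, inhibitor → wire = none
  L2 avoid_obstacle: idle → wire stays none
  L3 wander: active, inhibitor → wire = none
  L4 recharge: idle → wire stays none
  actuator = none
tick 2:
  L0 grasp: idle → wire = none
  L1 track_target: active, inhibitor → wire = none
  L2 avoid_obstacle: active, suppressor → wire = (0, -2)
  L3 wander: active, inhibitor → wire = none
  L4 recharge: active, suppressor → wire = (-3, -3)
  actuator = (-3, -3)

0 -2
none
-3 -3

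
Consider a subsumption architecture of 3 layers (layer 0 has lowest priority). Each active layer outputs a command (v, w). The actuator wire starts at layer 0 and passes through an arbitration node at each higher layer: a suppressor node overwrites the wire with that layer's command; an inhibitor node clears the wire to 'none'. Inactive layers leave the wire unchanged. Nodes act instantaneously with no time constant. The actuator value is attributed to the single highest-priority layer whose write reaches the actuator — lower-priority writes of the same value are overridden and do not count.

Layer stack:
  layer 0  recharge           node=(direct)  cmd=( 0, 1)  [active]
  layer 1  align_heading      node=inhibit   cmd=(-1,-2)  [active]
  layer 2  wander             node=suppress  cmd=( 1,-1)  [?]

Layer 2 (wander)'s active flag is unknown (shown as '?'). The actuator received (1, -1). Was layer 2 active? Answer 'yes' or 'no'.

If layer 2 is active=yes:
  actuator would be (1, -1)
If layer 2 is active=no:
  actuator would be none
Observed (1, -1), so layer 2 was active.

yes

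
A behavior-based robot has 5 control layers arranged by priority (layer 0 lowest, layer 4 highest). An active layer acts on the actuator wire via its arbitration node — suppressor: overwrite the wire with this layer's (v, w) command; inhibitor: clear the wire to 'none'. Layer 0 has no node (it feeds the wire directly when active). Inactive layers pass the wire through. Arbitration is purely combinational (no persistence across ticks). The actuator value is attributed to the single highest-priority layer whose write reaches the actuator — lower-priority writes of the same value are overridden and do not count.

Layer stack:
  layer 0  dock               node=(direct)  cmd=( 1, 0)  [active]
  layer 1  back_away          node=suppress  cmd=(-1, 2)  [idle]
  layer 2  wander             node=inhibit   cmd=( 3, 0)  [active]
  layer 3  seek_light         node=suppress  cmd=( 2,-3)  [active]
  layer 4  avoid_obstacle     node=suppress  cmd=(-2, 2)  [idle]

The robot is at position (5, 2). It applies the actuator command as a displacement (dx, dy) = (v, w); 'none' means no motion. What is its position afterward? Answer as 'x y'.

L0 dock: active, feeds wire = (1, 0)
L1 back_away: idle → wire stays (1, 0)
L2 wander: active, inhibitor → wire = none
L3 seek_light: active, suppressor → wire = (2, -3)
L4 avoid_obstacle: idle → wire stays (2, -3)
actuator = (2, -3)
position: (5, 2) + (2, -3) = (7, -1)

7 -1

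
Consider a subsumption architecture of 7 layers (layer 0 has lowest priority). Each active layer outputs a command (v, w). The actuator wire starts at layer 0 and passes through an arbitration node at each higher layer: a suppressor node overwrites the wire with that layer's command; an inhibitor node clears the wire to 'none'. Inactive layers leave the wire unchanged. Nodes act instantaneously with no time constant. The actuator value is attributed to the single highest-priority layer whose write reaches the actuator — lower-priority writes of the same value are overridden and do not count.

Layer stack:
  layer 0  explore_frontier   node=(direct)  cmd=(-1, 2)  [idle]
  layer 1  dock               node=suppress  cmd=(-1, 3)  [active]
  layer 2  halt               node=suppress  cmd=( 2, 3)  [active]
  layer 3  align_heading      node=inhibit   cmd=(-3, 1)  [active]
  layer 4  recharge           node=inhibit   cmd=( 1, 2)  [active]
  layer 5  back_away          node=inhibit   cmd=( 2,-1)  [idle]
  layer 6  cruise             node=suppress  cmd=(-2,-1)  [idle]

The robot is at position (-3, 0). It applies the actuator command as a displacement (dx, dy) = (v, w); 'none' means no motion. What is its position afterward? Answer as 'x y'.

-3 0

L0 explore_frontier: idle → wire = none
L1 dock: active, suppressor → wire = (-1, 3)
L2 halt: active, suppressor → wire = (2, 3)
L3 align_heading: active, inhibitor → wire = none
L4 recharge: active, inhibitor → wire = none
L5 back_away: idle → wire stays none
L6 cruise: idle → wire stays none
actuator = none
position: (-3, 0) + none = (-3, 0)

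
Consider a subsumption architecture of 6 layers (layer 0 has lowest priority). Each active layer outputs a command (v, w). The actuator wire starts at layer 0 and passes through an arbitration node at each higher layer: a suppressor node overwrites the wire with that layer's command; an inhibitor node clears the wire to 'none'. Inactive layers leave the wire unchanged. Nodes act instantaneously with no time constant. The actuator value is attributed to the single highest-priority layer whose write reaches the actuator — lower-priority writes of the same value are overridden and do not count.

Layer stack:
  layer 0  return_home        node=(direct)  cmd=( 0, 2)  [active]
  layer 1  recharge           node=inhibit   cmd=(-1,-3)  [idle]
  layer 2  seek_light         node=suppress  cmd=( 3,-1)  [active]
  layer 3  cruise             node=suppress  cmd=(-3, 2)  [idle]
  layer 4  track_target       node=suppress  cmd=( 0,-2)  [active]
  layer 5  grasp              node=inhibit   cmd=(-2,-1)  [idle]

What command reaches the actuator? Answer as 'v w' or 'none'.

[0] return_home on; wire := (0, 2)
[1] recharge off; pass (0, 2)
[2] seek_light on (suppress); wire := (3, -1)
[3] cruise off; pass (3, -1)
[4] track_target on (suppress); wire := (0, -2)
[5] grasp off; pass (0, -2)
output (0, -2)

0 -2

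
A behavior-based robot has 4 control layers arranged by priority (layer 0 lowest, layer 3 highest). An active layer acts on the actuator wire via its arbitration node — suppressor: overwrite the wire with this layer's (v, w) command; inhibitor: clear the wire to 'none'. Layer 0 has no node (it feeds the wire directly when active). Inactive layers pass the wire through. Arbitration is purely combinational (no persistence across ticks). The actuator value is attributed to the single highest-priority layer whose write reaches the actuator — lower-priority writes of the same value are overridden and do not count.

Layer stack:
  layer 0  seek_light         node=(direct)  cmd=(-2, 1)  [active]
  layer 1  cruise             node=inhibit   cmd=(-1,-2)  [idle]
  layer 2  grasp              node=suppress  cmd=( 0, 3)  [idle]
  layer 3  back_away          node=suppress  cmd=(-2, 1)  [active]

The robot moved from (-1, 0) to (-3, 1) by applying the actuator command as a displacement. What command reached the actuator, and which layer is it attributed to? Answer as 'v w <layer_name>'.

displacement = (-3, 1) − (-1, 0) = (-2, 1)
[0] seek_light on; wire := (-2, 1)
[1] cruise off; pass (-2, 1)
[2] grasp off; pass (-2, 1)
[3] back_away on (suppress); wire := (-2, 1)
output (-2, 1) — from layer 3 (back_away)

-2 1 back_away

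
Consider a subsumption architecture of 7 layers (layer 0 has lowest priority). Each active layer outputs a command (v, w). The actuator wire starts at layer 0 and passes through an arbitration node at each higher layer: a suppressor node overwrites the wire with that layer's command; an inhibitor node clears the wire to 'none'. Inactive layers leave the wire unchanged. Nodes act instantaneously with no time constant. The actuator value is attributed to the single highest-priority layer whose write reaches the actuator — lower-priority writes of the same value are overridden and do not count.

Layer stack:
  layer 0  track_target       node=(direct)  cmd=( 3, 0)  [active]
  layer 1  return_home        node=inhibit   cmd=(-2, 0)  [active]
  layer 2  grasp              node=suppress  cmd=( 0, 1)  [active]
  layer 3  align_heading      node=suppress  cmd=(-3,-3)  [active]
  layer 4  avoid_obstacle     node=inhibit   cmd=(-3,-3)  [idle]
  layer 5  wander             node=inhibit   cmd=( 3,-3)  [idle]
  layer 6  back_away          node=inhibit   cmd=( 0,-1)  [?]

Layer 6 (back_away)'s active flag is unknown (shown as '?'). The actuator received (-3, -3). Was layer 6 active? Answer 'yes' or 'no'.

no

If layer 6 is active=yes:
  actuator would be none
If layer 6 is active=no:
  actuator would be (-3, -3)
Observed (-3, -3), so layer 6 was idle.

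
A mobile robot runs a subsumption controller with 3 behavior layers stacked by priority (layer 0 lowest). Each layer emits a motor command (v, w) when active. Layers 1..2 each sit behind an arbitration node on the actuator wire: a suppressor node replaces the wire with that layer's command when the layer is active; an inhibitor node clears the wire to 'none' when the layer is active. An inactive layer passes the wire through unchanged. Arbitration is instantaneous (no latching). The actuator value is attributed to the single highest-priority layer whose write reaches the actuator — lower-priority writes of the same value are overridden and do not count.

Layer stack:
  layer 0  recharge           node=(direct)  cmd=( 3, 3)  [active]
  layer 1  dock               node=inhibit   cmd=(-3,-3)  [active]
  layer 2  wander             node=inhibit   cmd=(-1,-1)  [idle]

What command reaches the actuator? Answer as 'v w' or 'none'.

L0 recharge: active, feeds wire = (3, 3)
L1 dock: active, inhibitor → wire = none
L2 wander: idle → wire stays none
actuator = none

none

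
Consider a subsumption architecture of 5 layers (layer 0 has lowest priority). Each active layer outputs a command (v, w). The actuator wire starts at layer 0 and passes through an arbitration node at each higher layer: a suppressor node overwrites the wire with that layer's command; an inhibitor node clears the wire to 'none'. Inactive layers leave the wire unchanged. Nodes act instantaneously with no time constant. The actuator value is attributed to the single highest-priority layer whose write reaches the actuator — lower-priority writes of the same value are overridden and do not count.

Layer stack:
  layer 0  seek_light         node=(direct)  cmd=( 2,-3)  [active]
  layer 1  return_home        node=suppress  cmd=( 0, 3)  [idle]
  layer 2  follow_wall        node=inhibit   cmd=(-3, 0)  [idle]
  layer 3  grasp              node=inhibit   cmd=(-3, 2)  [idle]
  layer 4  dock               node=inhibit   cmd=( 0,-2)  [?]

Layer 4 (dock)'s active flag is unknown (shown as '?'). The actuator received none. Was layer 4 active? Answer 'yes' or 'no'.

If layer 4 is active=yes:
  actuator would be none
If layer 4 is active=no:
  actuator would be (2, -3)
Observed none, so layer 4 was active.

yes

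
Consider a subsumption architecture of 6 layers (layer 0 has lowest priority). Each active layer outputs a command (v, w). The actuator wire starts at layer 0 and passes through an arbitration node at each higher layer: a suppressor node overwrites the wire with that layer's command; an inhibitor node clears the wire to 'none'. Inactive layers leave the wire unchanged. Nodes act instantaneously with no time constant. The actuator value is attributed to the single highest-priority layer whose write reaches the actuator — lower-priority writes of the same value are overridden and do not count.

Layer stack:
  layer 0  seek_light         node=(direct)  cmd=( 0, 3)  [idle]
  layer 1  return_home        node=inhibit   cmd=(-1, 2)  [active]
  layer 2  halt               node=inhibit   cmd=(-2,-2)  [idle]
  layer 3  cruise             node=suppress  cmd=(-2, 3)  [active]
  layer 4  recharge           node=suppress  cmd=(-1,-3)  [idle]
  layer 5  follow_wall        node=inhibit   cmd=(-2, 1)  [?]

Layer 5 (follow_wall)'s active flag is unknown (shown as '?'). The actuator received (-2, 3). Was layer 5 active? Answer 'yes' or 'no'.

no

If layer 5 is active=yes:
  actuator would be none
If layer 5 is active=no:
  actuator would be (-2, 3)
Observed (-2, 3), so layer 5 was idle.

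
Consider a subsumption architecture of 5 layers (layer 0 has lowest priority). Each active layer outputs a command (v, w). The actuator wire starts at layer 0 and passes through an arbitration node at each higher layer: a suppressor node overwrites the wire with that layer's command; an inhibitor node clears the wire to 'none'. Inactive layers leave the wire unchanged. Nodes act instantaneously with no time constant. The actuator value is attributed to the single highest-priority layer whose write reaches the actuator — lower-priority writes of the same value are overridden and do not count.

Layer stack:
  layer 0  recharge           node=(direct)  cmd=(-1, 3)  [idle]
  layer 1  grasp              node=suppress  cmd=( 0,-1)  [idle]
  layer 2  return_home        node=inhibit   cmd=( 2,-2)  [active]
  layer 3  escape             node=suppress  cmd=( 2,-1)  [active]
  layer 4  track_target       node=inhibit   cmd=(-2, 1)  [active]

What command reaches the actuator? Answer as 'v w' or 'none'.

none

[0] recharge off; wire := none
[1] grasp off; pass none
[2] return_home on (inhibit); wire := none
[3] escape on (suppress); wire := (2, -1)
[4] track_target on (inhibit); wire := none
output none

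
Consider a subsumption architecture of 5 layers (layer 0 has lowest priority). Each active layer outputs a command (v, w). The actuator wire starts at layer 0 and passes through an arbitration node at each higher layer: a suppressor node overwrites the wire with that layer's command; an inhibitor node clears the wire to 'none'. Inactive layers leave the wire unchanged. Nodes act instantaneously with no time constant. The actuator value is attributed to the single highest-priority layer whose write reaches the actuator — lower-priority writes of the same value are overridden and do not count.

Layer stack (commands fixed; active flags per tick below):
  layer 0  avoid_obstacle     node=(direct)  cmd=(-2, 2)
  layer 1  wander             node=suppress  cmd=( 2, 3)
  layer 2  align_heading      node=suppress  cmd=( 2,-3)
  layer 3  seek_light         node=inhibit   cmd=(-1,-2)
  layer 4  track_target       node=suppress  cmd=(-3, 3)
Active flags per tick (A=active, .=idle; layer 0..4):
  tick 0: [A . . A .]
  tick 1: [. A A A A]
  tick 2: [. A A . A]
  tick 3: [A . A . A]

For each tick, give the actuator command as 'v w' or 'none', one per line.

none
-3 3
-3 3
-3 3

tick 0:
  layer 0 (avoid_obstacle) active — direct: (-2, 2)
  layer 1 (wander) idle — unchanged: (-2, 2)
  layer 2 (align_heading) idle — unchanged: (-2, 2)
  layer 3 (seek_light) active — inhibits: none
  layer 4 (track_target) idle — unchanged: none
  → actuator none
tick 1:
  layer 0 (avoid_obstacle) idle — none
  layer 1 (wander) active — suppresses: (2, 3)
  layer 2 (align_heading) active — suppresses: (2, -3)
  layer 3 (seek_light) active — inhibits: none
  layer 4 (track_target) active — suppresses: (-3, 3)
  → actuator (-3, 3)
tick 2:
  layer 0 (avoid_obstacle) idle — none
  layer 1 (wander) active — suppresses: (2, 3)
  layer 2 (align_heading) active — suppresses: (2, -3)
  layer 3 (seek_light) idle — unchanged: (2, -3)
  layer 4 (track_target) active — suppresses: (-3, 3)
  → actuator (-3, 3)
tick 3:
  layer 0 (avoid_obstacle) active — direct: (-2, 2)
  layer 1 (wander) idle — unchanged: (-2, 2)
  layer 2 (align_heading) active — suppresses: (2, -3)
  layer 3 (seek_light) idle — unchanged: (2, -3)
  layer 4 (track_target) active — suppresses: (-3, 3)
  → actuator (-3, 3)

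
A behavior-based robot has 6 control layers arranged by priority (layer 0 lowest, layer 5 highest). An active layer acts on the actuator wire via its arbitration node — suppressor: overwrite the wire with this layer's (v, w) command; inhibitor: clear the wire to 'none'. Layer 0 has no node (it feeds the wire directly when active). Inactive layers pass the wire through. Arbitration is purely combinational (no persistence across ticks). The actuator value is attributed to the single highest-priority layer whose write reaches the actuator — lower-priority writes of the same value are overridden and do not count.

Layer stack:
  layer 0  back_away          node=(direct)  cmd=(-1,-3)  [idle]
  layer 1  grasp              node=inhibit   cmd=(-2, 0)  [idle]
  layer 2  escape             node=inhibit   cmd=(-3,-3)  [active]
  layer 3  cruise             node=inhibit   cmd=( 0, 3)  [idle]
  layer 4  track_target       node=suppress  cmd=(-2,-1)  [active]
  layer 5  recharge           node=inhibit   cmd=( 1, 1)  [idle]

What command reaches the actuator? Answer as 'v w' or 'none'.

-2 -1

[0] back_away off; wire := none
[1] grasp off; pass none
[2] escape on (inhibit); wire := none
[3] cruise off; pass none
[4] track_target on (suppress); wire := (-2, -1)
[5] recharge off; pass (-2, -1)
output (-2, -1)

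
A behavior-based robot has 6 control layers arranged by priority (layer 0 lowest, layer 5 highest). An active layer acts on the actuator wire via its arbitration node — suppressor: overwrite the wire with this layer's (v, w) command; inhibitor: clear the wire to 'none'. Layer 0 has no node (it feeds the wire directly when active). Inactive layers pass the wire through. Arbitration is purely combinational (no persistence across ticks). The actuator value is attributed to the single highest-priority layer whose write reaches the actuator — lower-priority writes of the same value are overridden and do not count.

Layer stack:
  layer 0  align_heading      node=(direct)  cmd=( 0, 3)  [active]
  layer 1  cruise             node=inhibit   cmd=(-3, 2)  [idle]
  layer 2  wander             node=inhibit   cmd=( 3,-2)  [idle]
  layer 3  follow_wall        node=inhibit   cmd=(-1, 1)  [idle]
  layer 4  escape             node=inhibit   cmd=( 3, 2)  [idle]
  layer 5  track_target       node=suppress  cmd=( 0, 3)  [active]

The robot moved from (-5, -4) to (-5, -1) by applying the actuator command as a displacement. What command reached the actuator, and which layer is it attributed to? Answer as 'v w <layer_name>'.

0 3 track_target

displacement = (-5, -1) − (-5, -4) = (0, 3)
[0] align_heading on; wire := (0, 3)
[1] cruise off; pass (0, 3)
[2] wander off; pass (0, 3)
[3] follow_wall off; pass (0, 3)
[4] escape off; pass (0, 3)
[5] track_target on (suppress); wire := (0, 3)
output (0, 3) — from layer 5 (track_target)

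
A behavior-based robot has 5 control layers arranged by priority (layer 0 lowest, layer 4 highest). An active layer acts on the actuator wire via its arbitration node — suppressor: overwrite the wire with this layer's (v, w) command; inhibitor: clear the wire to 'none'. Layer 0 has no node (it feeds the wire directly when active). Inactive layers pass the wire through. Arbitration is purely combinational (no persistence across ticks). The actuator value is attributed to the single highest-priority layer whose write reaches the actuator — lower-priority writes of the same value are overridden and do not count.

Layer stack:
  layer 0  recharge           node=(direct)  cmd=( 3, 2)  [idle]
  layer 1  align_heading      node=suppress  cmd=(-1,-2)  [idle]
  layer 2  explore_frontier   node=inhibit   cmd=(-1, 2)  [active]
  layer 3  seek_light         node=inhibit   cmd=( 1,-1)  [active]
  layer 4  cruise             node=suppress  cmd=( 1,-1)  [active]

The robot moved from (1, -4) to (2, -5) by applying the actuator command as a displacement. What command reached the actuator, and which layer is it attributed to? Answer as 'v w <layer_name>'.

displacement = (2, -5) − (1, -4) = (1, -1)
L0 recharge: idle → wire = none
L1 align_heading: idle → wire stays none
L2 explore_frontier: active, inhibitor → wire = none
L3 seek_light: active, inhibitor → wire = none
L4 cruise: active, suppressor → wire = (1, -1)
actuator = (1, -1) — from layer 4 (cruise)

1 -1 cruise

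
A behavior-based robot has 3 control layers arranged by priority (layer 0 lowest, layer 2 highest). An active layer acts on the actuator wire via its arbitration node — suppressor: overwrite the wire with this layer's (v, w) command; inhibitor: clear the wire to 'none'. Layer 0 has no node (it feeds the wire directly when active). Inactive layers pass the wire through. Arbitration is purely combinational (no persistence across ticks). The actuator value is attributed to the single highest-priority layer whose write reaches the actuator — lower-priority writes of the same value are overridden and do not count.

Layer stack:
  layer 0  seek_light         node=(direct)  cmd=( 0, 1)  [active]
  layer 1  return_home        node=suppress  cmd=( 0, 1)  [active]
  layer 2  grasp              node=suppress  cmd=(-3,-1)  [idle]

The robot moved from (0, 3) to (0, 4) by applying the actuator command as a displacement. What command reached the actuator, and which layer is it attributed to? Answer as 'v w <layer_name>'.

0 1 return_home

displacement = (0, 4) − (0, 3) = (0, 1)
[0] seek_light on; wire := (0, 1)
[1] return_home on (suppress); wire := (0, 1)
[2] grasp off; pass (0, 1)
output (0, 1) — from layer 1 (return_home)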